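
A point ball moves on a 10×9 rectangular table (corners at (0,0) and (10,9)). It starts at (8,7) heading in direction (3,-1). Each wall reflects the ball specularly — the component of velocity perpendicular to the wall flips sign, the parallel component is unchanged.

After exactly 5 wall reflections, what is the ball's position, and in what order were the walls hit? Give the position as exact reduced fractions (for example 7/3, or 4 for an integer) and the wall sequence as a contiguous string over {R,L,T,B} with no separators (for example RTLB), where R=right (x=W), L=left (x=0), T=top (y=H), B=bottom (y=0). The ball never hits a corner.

1. t=2/3 → R at (10,19/3); v=(-3,-1)
2. t=10/3 → L at (0,3); v=(3,-1)
3. t=3 → B at (9,0); v=(3,1)
4. t=1/3 → R at (10,1/3); v=(-3,1)
5. t=10/3 → L at (0,11/3); v=(3,1)

Final position: (0,11/3)
Wall sequence: RLBRL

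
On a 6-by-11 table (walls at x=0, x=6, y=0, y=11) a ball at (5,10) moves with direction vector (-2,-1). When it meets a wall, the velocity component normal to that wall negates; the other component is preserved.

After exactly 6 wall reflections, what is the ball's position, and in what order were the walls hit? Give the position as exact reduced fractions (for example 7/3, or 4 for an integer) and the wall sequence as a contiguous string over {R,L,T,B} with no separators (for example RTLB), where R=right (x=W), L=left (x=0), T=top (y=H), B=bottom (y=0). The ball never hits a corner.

1. t=5/2 → L at (0,15/2); v=(2,-1)
2. t=3 → R at (6,9/2); v=(-2,-1)
3. t=3 → L at (0,3/2); v=(2,-1)
4. t=3/2 → B at (3,0); v=(2,1)
5. t=3/2 → R at (6,3/2); v=(-2,1)
6. t=3 → L at (0,9/2); v=(2,1)

Final position: (0,9/2)
Wall sequence: LRLBRL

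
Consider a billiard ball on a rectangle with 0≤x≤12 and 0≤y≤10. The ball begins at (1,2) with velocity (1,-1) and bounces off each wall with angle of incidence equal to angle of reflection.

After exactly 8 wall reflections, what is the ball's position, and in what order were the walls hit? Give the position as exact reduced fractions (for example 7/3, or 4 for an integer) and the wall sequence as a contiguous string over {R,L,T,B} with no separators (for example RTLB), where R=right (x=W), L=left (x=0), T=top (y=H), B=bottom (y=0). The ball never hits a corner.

Final position: (5,0)
Wall sequence: BRTBLTRB

1. t=2 → B at (3,0); v=(1,1)
2. t=9 → R at (12,9); v=(-1,1)
3. t=1 → T at (11,10); v=(-1,-1)
4. t=10 → B at (1,0); v=(-1,1)
5. t=1 → L at (0,1); v=(1,1)
6. t=9 → T at (9,10); v=(1,-1)
7. t=3 → R at (12,7); v=(-1,-1)
8. t=7 → B at (5,0); v=(-1,1)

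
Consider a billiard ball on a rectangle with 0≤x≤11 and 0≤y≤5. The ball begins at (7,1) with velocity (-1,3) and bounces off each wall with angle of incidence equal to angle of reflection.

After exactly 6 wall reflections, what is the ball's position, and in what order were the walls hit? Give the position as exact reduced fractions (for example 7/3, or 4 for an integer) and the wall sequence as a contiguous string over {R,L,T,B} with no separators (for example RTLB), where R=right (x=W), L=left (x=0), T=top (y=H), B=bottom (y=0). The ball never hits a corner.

1. t=4/3 → T at (17/3,5); v=(-1,-3)
2. t=5/3 → B at (4,0); v=(-1,3)
3. t=5/3 → T at (7/3,5); v=(-1,-3)
4. t=5/3 → B at (2/3,0); v=(-1,3)
5. t=2/3 → L at (0,2); v=(1,3)
6. t=1 → T at (1,5); v=(1,-3)

Final position: (1,5)
Wall sequence: TBTBLT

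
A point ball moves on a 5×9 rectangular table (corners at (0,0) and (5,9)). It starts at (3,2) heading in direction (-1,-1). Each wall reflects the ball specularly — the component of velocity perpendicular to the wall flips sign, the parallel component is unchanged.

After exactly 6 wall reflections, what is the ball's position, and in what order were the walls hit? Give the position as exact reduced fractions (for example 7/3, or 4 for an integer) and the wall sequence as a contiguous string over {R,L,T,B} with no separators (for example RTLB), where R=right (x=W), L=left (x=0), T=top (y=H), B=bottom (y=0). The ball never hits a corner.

1. t=2 → B at (1,0); v=(-1,1)
2. t=1 → L at (0,1); v=(1,1)
3. t=5 → R at (5,6); v=(-1,1)
4. t=3 → T at (2,9); v=(-1,-1)
5. t=2 → L at (0,7); v=(1,-1)
6. t=5 → R at (5,2); v=(-1,-1)

Final position: (5,2)
Wall sequence: BLRTLR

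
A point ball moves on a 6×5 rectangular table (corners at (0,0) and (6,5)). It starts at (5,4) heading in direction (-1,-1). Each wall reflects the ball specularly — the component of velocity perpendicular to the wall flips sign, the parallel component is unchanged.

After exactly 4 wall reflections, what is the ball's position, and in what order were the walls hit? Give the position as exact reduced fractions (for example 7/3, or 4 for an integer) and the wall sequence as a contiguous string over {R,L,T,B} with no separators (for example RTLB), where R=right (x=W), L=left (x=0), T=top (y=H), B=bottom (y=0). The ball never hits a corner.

Final position: (6,3)
Wall sequence: BLTR

1. t=4 → B at (1,0); v=(-1,1)
2. t=1 → L at (0,1); v=(1,1)
3. t=4 → T at (4,5); v=(1,-1)
4. t=2 → R at (6,3); v=(-1,-1)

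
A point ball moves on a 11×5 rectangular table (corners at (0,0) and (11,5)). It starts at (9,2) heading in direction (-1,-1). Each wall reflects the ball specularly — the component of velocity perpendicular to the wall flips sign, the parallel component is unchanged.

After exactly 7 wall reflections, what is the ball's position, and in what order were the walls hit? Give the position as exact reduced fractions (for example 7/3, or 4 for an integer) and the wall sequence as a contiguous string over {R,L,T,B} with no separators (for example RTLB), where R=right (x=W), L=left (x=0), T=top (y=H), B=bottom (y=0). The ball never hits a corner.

1. t=2 → B at (7,0); v=(-1,1)
2. t=5 → T at (2,5); v=(-1,-1)
3. t=2 → L at (0,3); v=(1,-1)
4. t=3 → B at (3,0); v=(1,1)
5. t=5 → T at (8,5); v=(1,-1)
6. t=3 → R at (11,2); v=(-1,-1)
7. t=2 → B at (9,0); v=(-1,1)

Final position: (9,0)
Wall sequence: BTLBTRB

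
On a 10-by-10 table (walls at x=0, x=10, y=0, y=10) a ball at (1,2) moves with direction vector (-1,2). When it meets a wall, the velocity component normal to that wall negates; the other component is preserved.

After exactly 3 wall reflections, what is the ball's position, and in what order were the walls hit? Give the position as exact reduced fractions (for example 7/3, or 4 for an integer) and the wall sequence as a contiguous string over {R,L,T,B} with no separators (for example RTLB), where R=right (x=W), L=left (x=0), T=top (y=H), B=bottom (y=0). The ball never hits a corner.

Final position: (8,0)
Wall sequence: LTB

1. t=1 → L at (0,4); v=(1,2)
2. t=3 → T at (3,10); v=(1,-2)
3. t=5 → B at (8,0); v=(1,2)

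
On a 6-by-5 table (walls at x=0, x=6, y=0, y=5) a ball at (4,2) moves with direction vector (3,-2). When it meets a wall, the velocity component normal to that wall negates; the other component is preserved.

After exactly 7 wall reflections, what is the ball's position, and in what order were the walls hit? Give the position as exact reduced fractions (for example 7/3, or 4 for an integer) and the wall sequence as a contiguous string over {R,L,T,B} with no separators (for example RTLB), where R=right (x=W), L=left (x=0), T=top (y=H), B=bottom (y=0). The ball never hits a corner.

1. t=2/3 → R at (6,2/3); v=(-3,-2)
2. t=1/3 → B at (5,0); v=(-3,2)
3. t=5/3 → L at (0,10/3); v=(3,2)
4. t=5/6 → T at (5/2,5); v=(3,-2)
5. t=7/6 → R at (6,8/3); v=(-3,-2)
6. t=4/3 → B at (2,0); v=(-3,2)
7. t=2/3 → L at (0,4/3); v=(3,2)

Final position: (0,4/3)
Wall sequence: RBLTRBL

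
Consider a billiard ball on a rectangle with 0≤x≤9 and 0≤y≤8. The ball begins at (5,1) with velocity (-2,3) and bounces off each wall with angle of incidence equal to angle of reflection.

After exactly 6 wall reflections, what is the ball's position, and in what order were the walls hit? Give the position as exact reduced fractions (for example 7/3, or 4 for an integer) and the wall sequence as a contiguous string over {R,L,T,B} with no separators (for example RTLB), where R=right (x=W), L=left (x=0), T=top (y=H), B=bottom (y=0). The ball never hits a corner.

1. t=7/3 → T at (1/3,8); v=(-2,-3)
2. t=1/6 → L at (0,15/2); v=(2,-3)
3. t=5/2 → B at (5,0); v=(2,3)
4. t=2 → R at (9,6); v=(-2,3)
5. t=2/3 → T at (23/3,8); v=(-2,-3)
6. t=8/3 → B at (7/3,0); v=(-2,3)

Final position: (7/3,0)
Wall sequence: TLBRTB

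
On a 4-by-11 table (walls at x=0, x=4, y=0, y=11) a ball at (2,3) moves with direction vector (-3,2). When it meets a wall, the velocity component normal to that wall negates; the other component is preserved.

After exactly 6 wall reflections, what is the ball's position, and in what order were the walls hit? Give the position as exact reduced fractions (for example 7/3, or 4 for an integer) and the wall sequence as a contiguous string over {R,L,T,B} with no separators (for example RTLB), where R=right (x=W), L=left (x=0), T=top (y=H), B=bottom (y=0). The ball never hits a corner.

Final position: (0,7)
Wall sequence: LRLTRL

1. t=2/3 → L at (0,13/3); v=(3,2)
2. t=4/3 → R at (4,7); v=(-3,2)
3. t=4/3 → L at (0,29/3); v=(3,2)
4. t=2/3 → T at (2,11); v=(3,-2)
5. t=2/3 → R at (4,29/3); v=(-3,-2)
6. t=4/3 → L at (0,7); v=(3,-2)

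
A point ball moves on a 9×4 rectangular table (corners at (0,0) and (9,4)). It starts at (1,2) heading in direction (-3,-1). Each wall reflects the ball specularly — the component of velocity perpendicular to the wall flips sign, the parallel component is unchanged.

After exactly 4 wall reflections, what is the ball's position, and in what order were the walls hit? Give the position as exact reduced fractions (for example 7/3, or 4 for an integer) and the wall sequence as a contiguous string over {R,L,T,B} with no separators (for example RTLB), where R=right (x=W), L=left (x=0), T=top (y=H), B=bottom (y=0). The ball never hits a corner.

1. t=1/3 → L at (0,5/3); v=(3,-1)
2. t=5/3 → B at (5,0); v=(3,1)
3. t=4/3 → R at (9,4/3); v=(-3,1)
4. t=8/3 → T at (1,4); v=(-3,-1)

Final position: (1,4)
Wall sequence: LBRT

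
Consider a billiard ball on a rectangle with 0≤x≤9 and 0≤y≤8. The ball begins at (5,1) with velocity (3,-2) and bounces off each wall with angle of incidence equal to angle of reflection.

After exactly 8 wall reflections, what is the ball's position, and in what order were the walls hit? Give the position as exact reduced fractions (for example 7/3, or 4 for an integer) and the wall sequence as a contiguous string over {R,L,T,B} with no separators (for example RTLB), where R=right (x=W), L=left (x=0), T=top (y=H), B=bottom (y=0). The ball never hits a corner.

Final position: (13/2,8)
Wall sequence: BRLTRBLT

1. t=1/2 → B at (13/2,0); v=(3,2)
2. t=5/6 → R at (9,5/3); v=(-3,2)
3. t=3 → L at (0,23/3); v=(3,2)
4. t=1/6 → T at (1/2,8); v=(3,-2)
5. t=17/6 → R at (9,7/3); v=(-3,-2)
6. t=7/6 → B at (11/2,0); v=(-3,2)
7. t=11/6 → L at (0,11/3); v=(3,2)
8. t=13/6 → T at (13/2,8); v=(3,-2)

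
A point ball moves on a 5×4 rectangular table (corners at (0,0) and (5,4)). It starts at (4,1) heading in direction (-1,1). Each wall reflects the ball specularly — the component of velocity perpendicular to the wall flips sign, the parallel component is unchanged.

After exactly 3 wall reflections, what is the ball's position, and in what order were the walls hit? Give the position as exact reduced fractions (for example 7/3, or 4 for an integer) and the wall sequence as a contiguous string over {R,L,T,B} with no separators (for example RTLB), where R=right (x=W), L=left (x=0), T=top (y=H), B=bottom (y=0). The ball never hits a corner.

Final position: (3,0)
Wall sequence: TLB

1. t=3 → T at (1,4); v=(-1,-1)
2. t=1 → L at (0,3); v=(1,-1)
3. t=3 → B at (3,0); v=(1,1)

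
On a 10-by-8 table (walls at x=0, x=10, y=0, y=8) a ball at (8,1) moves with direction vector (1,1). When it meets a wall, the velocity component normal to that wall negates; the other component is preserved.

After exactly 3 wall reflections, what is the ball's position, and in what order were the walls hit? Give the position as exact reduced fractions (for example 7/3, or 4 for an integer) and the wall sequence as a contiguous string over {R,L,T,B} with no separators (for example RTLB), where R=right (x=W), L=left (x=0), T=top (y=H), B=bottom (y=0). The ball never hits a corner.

Final position: (0,3)
Wall sequence: RTL

1. t=2 → R at (10,3); v=(-1,1)
2. t=5 → T at (5,8); v=(-1,-1)
3. t=5 → L at (0,3); v=(1,-1)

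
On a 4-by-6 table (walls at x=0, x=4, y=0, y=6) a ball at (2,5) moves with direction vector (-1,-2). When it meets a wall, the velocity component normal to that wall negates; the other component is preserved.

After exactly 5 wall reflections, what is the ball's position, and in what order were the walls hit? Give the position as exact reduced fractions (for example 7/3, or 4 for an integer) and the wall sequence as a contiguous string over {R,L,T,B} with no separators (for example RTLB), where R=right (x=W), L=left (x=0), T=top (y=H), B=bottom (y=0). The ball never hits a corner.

1. t=2 → L at (0,1); v=(1,-2)
2. t=1/2 → B at (1/2,0); v=(1,2)
3. t=3 → T at (7/2,6); v=(1,-2)
4. t=1/2 → R at (4,5); v=(-1,-2)
5. t=5/2 → B at (3/2,0); v=(-1,2)

Final position: (3/2,0)
Wall sequence: LBTRB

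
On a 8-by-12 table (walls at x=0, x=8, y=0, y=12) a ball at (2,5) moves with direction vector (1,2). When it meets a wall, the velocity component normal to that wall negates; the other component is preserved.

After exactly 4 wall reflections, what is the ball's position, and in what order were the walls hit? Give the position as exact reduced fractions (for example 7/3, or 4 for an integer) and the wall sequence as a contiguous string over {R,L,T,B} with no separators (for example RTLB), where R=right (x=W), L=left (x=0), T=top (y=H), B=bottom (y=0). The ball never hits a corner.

1. t=7/2 → T at (11/2,12); v=(1,-2)
2. t=5/2 → R at (8,7); v=(-1,-2)
3. t=7/2 → B at (9/2,0); v=(-1,2)
4. t=9/2 → L at (0,9); v=(1,2)

Final position: (0,9)
Wall sequence: TRBL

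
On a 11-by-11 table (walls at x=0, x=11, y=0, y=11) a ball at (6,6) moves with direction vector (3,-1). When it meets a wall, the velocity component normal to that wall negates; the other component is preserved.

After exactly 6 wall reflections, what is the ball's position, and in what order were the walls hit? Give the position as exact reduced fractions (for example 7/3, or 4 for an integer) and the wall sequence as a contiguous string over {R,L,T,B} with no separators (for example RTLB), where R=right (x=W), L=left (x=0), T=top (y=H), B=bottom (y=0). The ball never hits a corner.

Final position: (11,31/3)
Wall sequence: RLBRLR

1. t=5/3 → R at (11,13/3); v=(-3,-1)
2. t=11/3 → L at (0,2/3); v=(3,-1)
3. t=2/3 → B at (2,0); v=(3,1)
4. t=3 → R at (11,3); v=(-3,1)
5. t=11/3 → L at (0,20/3); v=(3,1)
6. t=11/3 → R at (11,31/3); v=(-3,1)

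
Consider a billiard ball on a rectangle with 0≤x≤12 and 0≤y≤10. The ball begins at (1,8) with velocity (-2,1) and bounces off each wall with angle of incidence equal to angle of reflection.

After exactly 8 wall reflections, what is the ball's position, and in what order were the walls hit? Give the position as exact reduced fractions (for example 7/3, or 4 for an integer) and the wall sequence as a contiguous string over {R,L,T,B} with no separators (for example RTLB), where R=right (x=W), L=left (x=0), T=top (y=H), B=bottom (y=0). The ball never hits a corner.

Final position: (0,15/2)
Wall sequence: LTRBLRTL

1. t=1/2 → L at (0,17/2); v=(2,1)
2. t=3/2 → T at (3,10); v=(2,-1)
3. t=9/2 → R at (12,11/2); v=(-2,-1)
4. t=11/2 → B at (1,0); v=(-2,1)
5. t=1/2 → L at (0,1/2); v=(2,1)
6. t=6 → R at (12,13/2); v=(-2,1)
7. t=7/2 → T at (5,10); v=(-2,-1)
8. t=5/2 → L at (0,15/2); v=(2,-1)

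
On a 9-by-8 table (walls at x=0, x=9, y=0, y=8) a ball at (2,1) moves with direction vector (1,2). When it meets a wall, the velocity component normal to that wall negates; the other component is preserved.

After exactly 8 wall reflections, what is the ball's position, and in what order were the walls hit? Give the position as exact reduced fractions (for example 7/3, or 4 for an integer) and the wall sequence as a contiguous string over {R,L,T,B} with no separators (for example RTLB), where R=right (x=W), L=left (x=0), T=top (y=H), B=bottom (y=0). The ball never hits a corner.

Final position: (15/2,0)
Wall sequence: TRBTBLTB

1. t=7/2 → T at (11/2,8); v=(1,-2)
2. t=7/2 → R at (9,1); v=(-1,-2)
3. t=1/2 → B at (17/2,0); v=(-1,2)
4. t=4 → T at (9/2,8); v=(-1,-2)
5. t=4 → B at (1/2,0); v=(-1,2)
6. t=1/2 → L at (0,1); v=(1,2)
7. t=7/2 → T at (7/2,8); v=(1,-2)
8. t=4 → B at (15/2,0); v=(1,2)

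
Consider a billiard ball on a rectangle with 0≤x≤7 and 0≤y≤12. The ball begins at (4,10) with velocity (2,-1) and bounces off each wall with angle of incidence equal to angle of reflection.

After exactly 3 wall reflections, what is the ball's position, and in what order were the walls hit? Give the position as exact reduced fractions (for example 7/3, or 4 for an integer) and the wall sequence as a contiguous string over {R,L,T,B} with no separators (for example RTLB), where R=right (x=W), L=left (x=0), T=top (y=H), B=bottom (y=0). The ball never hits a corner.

1. t=3/2 → R at (7,17/2); v=(-2,-1)
2. t=7/2 → L at (0,5); v=(2,-1)
3. t=7/2 → R at (7,3/2); v=(-2,-1)

Final position: (7,3/2)
Wall sequence: RLR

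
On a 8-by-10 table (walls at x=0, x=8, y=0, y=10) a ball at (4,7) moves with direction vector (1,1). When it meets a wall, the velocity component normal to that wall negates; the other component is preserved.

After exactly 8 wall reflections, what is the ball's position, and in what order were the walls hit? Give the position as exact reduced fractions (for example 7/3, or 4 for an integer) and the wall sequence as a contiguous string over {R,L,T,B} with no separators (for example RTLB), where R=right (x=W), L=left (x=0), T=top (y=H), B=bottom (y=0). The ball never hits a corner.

1. t=3 → T at (7,10); v=(1,-1)
2. t=1 → R at (8,9); v=(-1,-1)
3. t=8 → L at (0,1); v=(1,-1)
4. t=1 → B at (1,0); v=(1,1)
5. t=7 → R at (8,7); v=(-1,1)
6. t=3 → T at (5,10); v=(-1,-1)
7. t=5 → L at (0,5); v=(1,-1)
8. t=5 → B at (5,0); v=(1,1)

Final position: (5,0)
Wall sequence: TRLBRTLB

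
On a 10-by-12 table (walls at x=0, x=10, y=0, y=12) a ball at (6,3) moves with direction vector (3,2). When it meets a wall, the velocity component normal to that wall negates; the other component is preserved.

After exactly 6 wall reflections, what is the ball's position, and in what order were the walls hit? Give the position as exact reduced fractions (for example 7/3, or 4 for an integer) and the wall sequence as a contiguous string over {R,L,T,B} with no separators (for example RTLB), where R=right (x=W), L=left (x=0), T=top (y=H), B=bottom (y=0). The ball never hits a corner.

1. t=4/3 → R at (10,17/3); v=(-3,2)
2. t=19/6 → T at (1/2,12); v=(-3,-2)
3. t=1/6 → L at (0,35/3); v=(3,-2)
4. t=10/3 → R at (10,5); v=(-3,-2)
5. t=5/2 → B at (5/2,0); v=(-3,2)
6. t=5/6 → L at (0,5/3); v=(3,2)

Final position: (0,5/3)
Wall sequence: RTLRBL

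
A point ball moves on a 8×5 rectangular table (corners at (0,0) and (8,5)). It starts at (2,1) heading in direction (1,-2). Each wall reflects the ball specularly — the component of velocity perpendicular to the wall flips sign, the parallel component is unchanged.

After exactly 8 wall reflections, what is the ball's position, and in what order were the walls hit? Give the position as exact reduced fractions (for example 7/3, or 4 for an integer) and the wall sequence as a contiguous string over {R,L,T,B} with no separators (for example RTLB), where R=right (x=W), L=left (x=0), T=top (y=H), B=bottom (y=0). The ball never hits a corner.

1. t=1/2 → B at (5/2,0); v=(1,2)
2. t=5/2 → T at (5,5); v=(1,-2)
3. t=5/2 → B at (15/2,0); v=(1,2)
4. t=1/2 → R at (8,1); v=(-1,2)
5. t=2 → T at (6,5); v=(-1,-2)
6. t=5/2 → B at (7/2,0); v=(-1,2)
7. t=5/2 → T at (1,5); v=(-1,-2)
8. t=1 → L at (0,3); v=(1,-2)

Final position: (0,3)
Wall sequence: BTBRTBTL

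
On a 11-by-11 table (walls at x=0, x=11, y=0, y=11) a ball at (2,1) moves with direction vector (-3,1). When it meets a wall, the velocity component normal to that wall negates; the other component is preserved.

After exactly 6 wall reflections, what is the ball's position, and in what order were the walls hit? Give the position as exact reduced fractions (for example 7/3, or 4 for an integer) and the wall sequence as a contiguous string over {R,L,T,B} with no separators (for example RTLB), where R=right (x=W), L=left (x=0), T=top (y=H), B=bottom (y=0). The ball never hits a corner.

1. t=2/3 → L at (0,5/3); v=(3,1)
2. t=11/3 → R at (11,16/3); v=(-3,1)
3. t=11/3 → L at (0,9); v=(3,1)
4. t=2 → T at (6,11); v=(3,-1)
5. t=5/3 → R at (11,28/3); v=(-3,-1)
6. t=11/3 → L at (0,17/3); v=(3,-1)

Final position: (0,17/3)
Wall sequence: LRLTRL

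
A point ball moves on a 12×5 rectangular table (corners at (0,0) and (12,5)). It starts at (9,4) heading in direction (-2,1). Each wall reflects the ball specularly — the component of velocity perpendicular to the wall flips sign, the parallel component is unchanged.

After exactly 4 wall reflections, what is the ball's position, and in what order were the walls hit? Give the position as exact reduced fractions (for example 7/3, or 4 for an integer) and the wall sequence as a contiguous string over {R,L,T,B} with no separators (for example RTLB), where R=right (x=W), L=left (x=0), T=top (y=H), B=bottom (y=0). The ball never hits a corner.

Final position: (12,9/2)
Wall sequence: TLBR

1. t=1 → T at (7,5); v=(-2,-1)
2. t=7/2 → L at (0,3/2); v=(2,-1)
3. t=3/2 → B at (3,0); v=(2,1)
4. t=9/2 → R at (12,9/2); v=(-2,1)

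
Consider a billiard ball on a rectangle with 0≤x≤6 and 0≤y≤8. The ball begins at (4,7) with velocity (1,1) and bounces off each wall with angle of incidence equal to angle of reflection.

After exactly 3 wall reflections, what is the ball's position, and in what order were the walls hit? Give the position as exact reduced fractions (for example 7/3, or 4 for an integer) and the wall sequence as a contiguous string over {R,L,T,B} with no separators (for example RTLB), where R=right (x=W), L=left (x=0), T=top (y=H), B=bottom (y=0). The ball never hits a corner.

Final position: (0,1)
Wall sequence: TRL

1. t=1 → T at (5,8); v=(1,-1)
2. t=1 → R at (6,7); v=(-1,-1)
3. t=6 → L at (0,1); v=(1,-1)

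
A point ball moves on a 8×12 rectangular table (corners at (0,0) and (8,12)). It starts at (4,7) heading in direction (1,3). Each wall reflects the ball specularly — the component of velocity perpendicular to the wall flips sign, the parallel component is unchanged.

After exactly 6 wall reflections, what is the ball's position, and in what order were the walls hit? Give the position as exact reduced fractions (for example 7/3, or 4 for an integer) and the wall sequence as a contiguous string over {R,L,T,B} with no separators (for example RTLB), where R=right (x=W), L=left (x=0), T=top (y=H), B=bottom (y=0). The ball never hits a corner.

1. t=5/3 → T at (17/3,12); v=(1,-3)
2. t=7/3 → R at (8,5); v=(-1,-3)
3. t=5/3 → B at (19/3,0); v=(-1,3)
4. t=4 → T at (7/3,12); v=(-1,-3)
5. t=7/3 → L at (0,5); v=(1,-3)
6. t=5/3 → B at (5/3,0); v=(1,3)

Final position: (5/3,0)
Wall sequence: TRBTLB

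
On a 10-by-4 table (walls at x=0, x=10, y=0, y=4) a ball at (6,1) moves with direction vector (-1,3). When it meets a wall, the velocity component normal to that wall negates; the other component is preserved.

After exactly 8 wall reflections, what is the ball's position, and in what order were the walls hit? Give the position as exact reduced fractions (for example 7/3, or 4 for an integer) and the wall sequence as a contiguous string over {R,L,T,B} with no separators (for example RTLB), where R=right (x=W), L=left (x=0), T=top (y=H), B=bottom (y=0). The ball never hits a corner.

1. t=1 → T at (5,4); v=(-1,-3)
2. t=4/3 → B at (11/3,0); v=(-1,3)
3. t=4/3 → T at (7/3,4); v=(-1,-3)
4. t=4/3 → B at (1,0); v=(-1,3)
5. t=1 → L at (0,3); v=(1,3)
6. t=1/3 → T at (1/3,4); v=(1,-3)
7. t=4/3 → B at (5/3,0); v=(1,3)
8. t=4/3 → T at (3,4); v=(1,-3)

Final position: (3,4)
Wall sequence: TBTBLTBT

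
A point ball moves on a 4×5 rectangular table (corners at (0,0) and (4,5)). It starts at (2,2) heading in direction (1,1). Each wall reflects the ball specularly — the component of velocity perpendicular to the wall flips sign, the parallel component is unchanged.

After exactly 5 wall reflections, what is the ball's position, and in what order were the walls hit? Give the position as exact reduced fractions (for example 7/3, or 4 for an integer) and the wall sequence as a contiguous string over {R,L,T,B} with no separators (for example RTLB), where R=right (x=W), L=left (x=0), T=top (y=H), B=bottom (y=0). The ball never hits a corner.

Final position: (4,2)
Wall sequence: RTLBR

1. t=2 → R at (4,4); v=(-1,1)
2. t=1 → T at (3,5); v=(-1,-1)
3. t=3 → L at (0,2); v=(1,-1)
4. t=2 → B at (2,0); v=(1,1)
5. t=2 → R at (4,2); v=(-1,1)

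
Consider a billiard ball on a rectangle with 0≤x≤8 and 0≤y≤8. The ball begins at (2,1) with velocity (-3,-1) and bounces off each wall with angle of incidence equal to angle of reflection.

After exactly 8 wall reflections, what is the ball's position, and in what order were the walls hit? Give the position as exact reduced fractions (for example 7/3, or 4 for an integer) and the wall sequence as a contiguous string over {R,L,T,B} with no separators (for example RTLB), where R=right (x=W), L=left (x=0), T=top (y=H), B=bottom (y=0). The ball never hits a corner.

1. t=2/3 → L at (0,1/3); v=(3,-1)
2. t=1/3 → B at (1,0); v=(3,1)
3. t=7/3 → R at (8,7/3); v=(-3,1)
4. t=8/3 → L at (0,5); v=(3,1)
5. t=8/3 → R at (8,23/3); v=(-3,1)
6. t=1/3 → T at (7,8); v=(-3,-1)
7. t=7/3 → L at (0,17/3); v=(3,-1)
8. t=8/3 → R at (8,3); v=(-3,-1)

Final position: (8,3)
Wall sequence: LBRLRTLR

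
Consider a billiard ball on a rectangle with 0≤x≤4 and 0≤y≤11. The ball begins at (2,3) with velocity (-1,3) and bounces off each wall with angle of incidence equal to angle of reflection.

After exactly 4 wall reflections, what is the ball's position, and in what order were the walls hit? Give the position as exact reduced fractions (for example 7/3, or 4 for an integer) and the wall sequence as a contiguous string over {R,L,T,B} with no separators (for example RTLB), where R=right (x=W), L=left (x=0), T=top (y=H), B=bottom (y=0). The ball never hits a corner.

1. t=2 → L at (0,9); v=(1,3)
2. t=2/3 → T at (2/3,11); v=(1,-3)
3. t=10/3 → R at (4,1); v=(-1,-3)
4. t=1/3 → B at (11/3,0); v=(-1,3)

Final position: (11/3,0)
Wall sequence: LTRB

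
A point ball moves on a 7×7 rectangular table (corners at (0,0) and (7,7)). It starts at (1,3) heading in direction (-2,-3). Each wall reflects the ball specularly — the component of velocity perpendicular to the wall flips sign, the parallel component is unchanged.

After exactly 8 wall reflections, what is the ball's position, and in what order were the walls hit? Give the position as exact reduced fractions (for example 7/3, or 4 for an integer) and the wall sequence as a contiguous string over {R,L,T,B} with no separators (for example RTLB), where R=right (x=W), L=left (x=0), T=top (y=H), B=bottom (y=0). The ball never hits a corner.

1. t=1/2 → L at (0,3/2); v=(2,-3)
2. t=1/2 → B at (1,0); v=(2,3)
3. t=7/3 → T at (17/3,7); v=(2,-3)
4. t=2/3 → R at (7,5); v=(-2,-3)
5. t=5/3 → B at (11/3,0); v=(-2,3)
6. t=11/6 → L at (0,11/2); v=(2,3)
7. t=1/2 → T at (1,7); v=(2,-3)
8. t=7/3 → B at (17/3,0); v=(2,3)

Final position: (17/3,0)
Wall sequence: LBTRBLTB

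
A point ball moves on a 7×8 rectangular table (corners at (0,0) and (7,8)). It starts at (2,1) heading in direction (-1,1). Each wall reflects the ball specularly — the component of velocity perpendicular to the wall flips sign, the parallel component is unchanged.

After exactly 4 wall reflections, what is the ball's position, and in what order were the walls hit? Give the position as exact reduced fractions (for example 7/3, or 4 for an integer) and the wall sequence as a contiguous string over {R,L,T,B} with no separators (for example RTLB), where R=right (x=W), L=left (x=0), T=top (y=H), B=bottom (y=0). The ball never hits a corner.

Final position: (1,0)
Wall sequence: LTRB

1. t=2 → L at (0,3); v=(1,1)
2. t=5 → T at (5,8); v=(1,-1)
3. t=2 → R at (7,6); v=(-1,-1)
4. t=6 → B at (1,0); v=(-1,1)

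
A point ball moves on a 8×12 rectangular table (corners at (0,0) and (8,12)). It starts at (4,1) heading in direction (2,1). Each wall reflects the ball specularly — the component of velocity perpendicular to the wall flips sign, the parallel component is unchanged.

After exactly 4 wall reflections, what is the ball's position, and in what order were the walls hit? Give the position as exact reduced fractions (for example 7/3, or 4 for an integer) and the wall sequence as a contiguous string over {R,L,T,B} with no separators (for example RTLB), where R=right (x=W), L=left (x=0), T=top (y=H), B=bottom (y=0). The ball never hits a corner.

Final position: (6,12)
Wall sequence: RLRT

1. t=2 → R at (8,3); v=(-2,1)
2. t=4 → L at (0,7); v=(2,1)
3. t=4 → R at (8,11); v=(-2,1)
4. t=1 → T at (6,12); v=(-2,-1)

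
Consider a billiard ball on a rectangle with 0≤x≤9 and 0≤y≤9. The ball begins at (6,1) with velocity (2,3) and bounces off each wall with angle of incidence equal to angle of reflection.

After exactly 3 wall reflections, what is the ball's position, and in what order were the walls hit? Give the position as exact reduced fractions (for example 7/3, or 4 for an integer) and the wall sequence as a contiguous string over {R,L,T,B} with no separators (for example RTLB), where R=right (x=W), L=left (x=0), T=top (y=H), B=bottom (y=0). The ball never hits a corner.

Final position: (2/3,0)
Wall sequence: RTB

1. t=3/2 → R at (9,11/2); v=(-2,3)
2. t=7/6 → T at (20/3,9); v=(-2,-3)
3. t=3 → B at (2/3,0); v=(-2,3)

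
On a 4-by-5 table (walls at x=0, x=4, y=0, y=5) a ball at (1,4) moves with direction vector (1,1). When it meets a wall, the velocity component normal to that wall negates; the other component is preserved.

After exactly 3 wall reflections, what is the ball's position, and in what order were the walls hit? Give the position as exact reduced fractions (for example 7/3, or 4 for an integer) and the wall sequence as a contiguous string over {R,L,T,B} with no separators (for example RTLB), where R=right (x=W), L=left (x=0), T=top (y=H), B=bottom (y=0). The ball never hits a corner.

1. t=1 → T at (2,5); v=(1,-1)
2. t=2 → R at (4,3); v=(-1,-1)
3. t=3 → B at (1,0); v=(-1,1)

Final position: (1,0)
Wall sequence: TRB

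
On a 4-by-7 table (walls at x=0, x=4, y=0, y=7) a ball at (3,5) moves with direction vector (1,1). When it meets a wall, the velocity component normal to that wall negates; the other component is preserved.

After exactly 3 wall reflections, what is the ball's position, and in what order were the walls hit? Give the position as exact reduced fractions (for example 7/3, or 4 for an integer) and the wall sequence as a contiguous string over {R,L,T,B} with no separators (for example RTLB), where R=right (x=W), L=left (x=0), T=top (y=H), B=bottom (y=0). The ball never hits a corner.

1. t=1 → R at (4,6); v=(-1,1)
2. t=1 → T at (3,7); v=(-1,-1)
3. t=3 → L at (0,4); v=(1,-1)

Final position: (0,4)
Wall sequence: RTL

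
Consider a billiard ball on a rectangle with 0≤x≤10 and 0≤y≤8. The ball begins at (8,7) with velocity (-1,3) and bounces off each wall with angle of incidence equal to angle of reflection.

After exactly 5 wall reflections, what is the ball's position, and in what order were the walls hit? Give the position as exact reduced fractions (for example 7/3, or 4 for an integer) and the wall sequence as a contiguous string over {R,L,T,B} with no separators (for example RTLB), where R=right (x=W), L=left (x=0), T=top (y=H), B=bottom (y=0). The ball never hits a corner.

Final position: (1/3,0)
Wall sequence: TBTLB

1. t=1/3 → T at (23/3,8); v=(-1,-3)
2. t=8/3 → B at (5,0); v=(-1,3)
3. t=8/3 → T at (7/3,8); v=(-1,-3)
4. t=7/3 → L at (0,1); v=(1,-3)
5. t=1/3 → B at (1/3,0); v=(1,3)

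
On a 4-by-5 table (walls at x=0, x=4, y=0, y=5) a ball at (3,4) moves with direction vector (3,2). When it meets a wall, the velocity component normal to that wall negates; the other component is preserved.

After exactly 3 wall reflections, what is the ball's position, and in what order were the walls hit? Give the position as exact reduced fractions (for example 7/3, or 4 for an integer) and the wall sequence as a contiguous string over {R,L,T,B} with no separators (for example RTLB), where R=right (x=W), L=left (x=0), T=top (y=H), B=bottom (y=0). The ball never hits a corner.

Final position: (0,8/3)
Wall sequence: RTL

1. t=1/3 → R at (4,14/3); v=(-3,2)
2. t=1/6 → T at (7/2,5); v=(-3,-2)
3. t=7/6 → L at (0,8/3); v=(3,-2)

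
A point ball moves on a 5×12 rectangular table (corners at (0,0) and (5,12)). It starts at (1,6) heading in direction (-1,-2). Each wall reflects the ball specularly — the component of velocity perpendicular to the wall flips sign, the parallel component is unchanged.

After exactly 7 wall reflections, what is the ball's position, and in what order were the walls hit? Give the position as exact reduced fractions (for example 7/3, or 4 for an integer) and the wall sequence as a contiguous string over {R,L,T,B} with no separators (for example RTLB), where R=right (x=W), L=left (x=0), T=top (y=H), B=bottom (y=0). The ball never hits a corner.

1. t=1 → L at (0,4); v=(1,-2)
2. t=2 → B at (2,0); v=(1,2)
3. t=3 → R at (5,6); v=(-1,2)
4. t=3 → T at (2,12); v=(-1,-2)
5. t=2 → L at (0,8); v=(1,-2)
6. t=4 → B at (4,0); v=(1,2)
7. t=1 → R at (5,2); v=(-1,2)

Final position: (5,2)
Wall sequence: LBRTLBR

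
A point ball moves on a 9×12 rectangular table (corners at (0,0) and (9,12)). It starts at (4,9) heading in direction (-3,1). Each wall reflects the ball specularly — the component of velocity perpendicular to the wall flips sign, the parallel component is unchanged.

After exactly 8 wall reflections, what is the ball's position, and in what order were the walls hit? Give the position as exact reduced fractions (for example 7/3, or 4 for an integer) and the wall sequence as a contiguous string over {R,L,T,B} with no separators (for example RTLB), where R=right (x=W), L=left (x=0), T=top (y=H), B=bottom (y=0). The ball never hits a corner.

Final position: (9,4/3)
Wall sequence: LTRLRLBR

1. t=4/3 → L at (0,31/3); v=(3,1)
2. t=5/3 → T at (5,12); v=(3,-1)
3. t=4/3 → R at (9,32/3); v=(-3,-1)
4. t=3 → L at (0,23/3); v=(3,-1)
5. t=3 → R at (9,14/3); v=(-3,-1)
6. t=3 → L at (0,5/3); v=(3,-1)
7. t=5/3 → B at (5,0); v=(3,1)
8. t=4/3 → R at (9,4/3); v=(-3,1)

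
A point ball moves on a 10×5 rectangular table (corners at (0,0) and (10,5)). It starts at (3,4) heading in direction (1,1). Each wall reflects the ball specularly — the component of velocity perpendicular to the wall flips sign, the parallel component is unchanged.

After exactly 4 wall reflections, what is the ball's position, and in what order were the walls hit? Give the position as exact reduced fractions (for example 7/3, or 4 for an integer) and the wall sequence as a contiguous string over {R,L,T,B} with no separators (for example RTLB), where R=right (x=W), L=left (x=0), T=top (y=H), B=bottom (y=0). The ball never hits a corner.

Final position: (6,5)
Wall sequence: TBRT

1. t=1 → T at (4,5); v=(1,-1)
2. t=5 → B at (9,0); v=(1,1)
3. t=1 → R at (10,1); v=(-1,1)
4. t=4 → T at (6,5); v=(-1,-1)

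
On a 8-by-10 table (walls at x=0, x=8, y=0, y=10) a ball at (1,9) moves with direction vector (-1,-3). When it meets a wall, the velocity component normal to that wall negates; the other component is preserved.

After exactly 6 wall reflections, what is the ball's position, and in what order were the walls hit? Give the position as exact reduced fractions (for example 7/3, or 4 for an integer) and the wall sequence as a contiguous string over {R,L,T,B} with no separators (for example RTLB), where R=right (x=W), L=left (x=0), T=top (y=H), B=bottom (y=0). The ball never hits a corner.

1. t=1 → L at (0,6); v=(1,-3)
2. t=2 → B at (2,0); v=(1,3)
3. t=10/3 → T at (16/3,10); v=(1,-3)
4. t=8/3 → R at (8,2); v=(-1,-3)
5. t=2/3 → B at (22/3,0); v=(-1,3)
6. t=10/3 → T at (4,10); v=(-1,-3)

Final position: (4,10)
Wall sequence: LBTRBT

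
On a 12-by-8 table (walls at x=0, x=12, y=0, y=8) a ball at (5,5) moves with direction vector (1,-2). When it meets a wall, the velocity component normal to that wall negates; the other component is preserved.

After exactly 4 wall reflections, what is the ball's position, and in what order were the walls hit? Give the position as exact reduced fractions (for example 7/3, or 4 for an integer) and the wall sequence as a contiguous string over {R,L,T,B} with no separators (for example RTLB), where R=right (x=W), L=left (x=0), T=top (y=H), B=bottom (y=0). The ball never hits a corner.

Final position: (17/2,0)
Wall sequence: BTRB

1. t=5/2 → B at (15/2,0); v=(1,2)
2. t=4 → T at (23/2,8); v=(1,-2)
3. t=1/2 → R at (12,7); v=(-1,-2)
4. t=7/2 → B at (17/2,0); v=(-1,2)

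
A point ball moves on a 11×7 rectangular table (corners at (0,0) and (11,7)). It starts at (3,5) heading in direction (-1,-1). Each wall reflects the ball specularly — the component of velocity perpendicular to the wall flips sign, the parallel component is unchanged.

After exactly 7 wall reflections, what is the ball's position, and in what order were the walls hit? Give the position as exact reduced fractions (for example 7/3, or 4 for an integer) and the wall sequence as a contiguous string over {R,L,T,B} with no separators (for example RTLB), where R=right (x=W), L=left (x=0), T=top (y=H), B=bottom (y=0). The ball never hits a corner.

Final position: (1,7)
Wall sequence: LBTRBLT

1. t=3 → L at (0,2); v=(1,-1)
2. t=2 → B at (2,0); v=(1,1)
3. t=7 → T at (9,7); v=(1,-1)
4. t=2 → R at (11,5); v=(-1,-1)
5. t=5 → B at (6,0); v=(-1,1)
6. t=6 → L at (0,6); v=(1,1)
7. t=1 → T at (1,7); v=(1,-1)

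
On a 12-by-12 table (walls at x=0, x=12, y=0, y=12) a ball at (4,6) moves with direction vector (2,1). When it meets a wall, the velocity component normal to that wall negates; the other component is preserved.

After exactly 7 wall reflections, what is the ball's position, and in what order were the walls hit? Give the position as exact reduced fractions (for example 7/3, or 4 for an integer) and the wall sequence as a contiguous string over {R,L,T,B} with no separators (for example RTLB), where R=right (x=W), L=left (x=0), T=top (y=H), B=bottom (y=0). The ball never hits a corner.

1. t=4 → R at (12,10); v=(-2,1)
2. t=2 → T at (8,12); v=(-2,-1)
3. t=4 → L at (0,8); v=(2,-1)
4. t=6 → R at (12,2); v=(-2,-1)
5. t=2 → B at (8,0); v=(-2,1)
6. t=4 → L at (0,4); v=(2,1)
7. t=6 → R at (12,10); v=(-2,1)

Final position: (12,10)
Wall sequence: RTLRBLR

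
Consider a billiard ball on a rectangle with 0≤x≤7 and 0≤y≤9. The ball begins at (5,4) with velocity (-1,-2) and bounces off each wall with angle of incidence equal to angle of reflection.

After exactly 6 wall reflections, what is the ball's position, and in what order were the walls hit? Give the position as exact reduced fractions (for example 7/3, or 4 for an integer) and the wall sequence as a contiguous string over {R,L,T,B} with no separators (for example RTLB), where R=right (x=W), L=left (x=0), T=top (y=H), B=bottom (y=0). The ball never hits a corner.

1. t=2 → B at (3,0); v=(-1,2)
2. t=3 → L at (0,6); v=(1,2)
3. t=3/2 → T at (3/2,9); v=(1,-2)
4. t=9/2 → B at (6,0); v=(1,2)
5. t=1 → R at (7,2); v=(-1,2)
6. t=7/2 → T at (7/2,9); v=(-1,-2)

Final position: (7/2,9)
Wall sequence: BLTBRT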